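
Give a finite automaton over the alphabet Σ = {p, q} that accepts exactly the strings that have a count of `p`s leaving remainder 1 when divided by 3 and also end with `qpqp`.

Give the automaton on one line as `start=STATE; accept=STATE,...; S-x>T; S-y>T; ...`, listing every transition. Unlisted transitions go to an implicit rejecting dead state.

start=S0; accept=S14; S0-p>S1; S0-q>S2; S1-p>S3; S1-q>S4; S2-p>S5; S2-q>S2; S3-p>S0; S3-q>S6; S4-p>S7; S4-q>S4; S5-p>S3; S5-q>S8; S6-p>S9; S6-q>S6; S7-p>S0; S7-q>S10; S8-p>S11; S8-q>S4; S9-p>S1; S9-q>S12; S10-p>S13; S10-q>S6; S11-p>S0; S11-q>S10; S12-p>S14; S12-q>S2; S13-p>S1; S13-q>S12; S14-p>S3; S14-q>S8

Run two small machines in parallel and take their product. The first has 3 states tracking the count of `p`s modulo 3; the second has 5 states tracking how much of the suffix `qpqp` has currently been matched. A product state is a pair (one from each), accepting exactly when both do.
With 15 states:
          p    q  
>  S0     S1   S2 
   S1     S3   S4 
   S2     S5   S2 
   S3     S0   S6 
   S4     S7   S4 
   S5     S3   S8 
   S6     S9   S6 
   S7     S0  S10 
   S8    S11   S4 
   S9     S1  S12 
   S10   S13   S6 
   S11    S0  S10 
   S12   S14   S2 
   S13    S1  S12 
 * S14    S3   S8 
(> = start, * = accepting)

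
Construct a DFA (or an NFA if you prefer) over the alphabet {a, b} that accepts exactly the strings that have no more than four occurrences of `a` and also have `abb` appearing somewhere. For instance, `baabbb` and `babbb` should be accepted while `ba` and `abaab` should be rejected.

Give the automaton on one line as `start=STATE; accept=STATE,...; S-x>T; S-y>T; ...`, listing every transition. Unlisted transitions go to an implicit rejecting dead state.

start=S0; accept=S6,S9,S12,S13; S0-a>S1; S0-b>S0; S1-a>S2; S1-b>S3; S2-a>S4; S2-b>S5; S3-a>S2; S3-b>S6; S4-a>S7; S4-b>S8; S5-a>S4; S5-b>S9; S6-a>S9; S6-b>S6; S7-a>S10; S7-b>S11; S8-a>S7; S8-b>S12; S9-a>S12; S9-b>S9; S10-a>S10; S10-b>S10; S11-a>S10; S11-b>S13; S12-a>S13; S12-b>S12; S13-a>S10; S13-b>S13

Handle the two conditions separately and then intersect. One (6 states) tracks the count of `a`s, saturating at 5; the other (4 states) tracks whether and how much of `abb` has been seen. Each combined state is a pair, one component from each; accept when both components accept. Equivalent product states are then merged.
With 14 states:
          a    b  
>  S0     S1   S0 
   S1     S2   S3 
   S2     S4   S5 
   S3     S2   S6 
   S4     S7   S8 
   S5     S4   S9 
 * S6     S9   S6 
   S7    S10  S11 
   S8     S7  S12 
 * S9    S12   S9 
   S10   S10  S10 
   S11   S10  S13 
 * S12   S13  S12 
 * S13   S10  S13 
(> = start, * = accepting)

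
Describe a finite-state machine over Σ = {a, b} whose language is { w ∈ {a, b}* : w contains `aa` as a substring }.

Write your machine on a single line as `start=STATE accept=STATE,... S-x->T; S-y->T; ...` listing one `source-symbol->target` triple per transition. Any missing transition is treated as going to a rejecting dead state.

Track how much of `aa` has been matched so far: state s0 is no progress, s2 is the absorbing accept state reached once `aa` has occurred. Intermediate states record partial matches; on a mismatch, fall back to the longest reusable overlap.
        a   b  
>  s0   s1  s0 
   s1   s2  s0 
 * s2   s2  s2 
(> = start, * = accepting)

start=s0; accept=s2; s0-a->s1; s0-b->s0; s1-a->s2; s1-b->s0; s2-a->s2; s2-b->s2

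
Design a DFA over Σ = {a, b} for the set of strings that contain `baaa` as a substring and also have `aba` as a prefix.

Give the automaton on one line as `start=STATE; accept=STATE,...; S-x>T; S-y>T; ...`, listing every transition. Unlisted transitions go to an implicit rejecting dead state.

Build one automaton per condition and run them in lockstep. One (5 states) tracks whether and how much of `baaa` has been seen; the other (5 states) tracks whether the input so far still matches the prefix `aba`. Each combined state is a pair, one component from each; accept when both components accept. Minimizing collapses redundant product states.
With 8 states:
        a   b  
>  S0   S1  S2 
   S1   S2  S3 
   S2   S2  S2 
   S3   S4  S2 
   S4   S5  S6 
   S5   S7  S6 
   S6   S4  S6 
 * S7   S7  S7 
(> = start, * = accepting)

start=S0; accept=S7; S0-a>S1; S0-b>S2; S1-a>S2; S1-b>S3; S2-a>S2; S2-b>S2; S3-a>S4; S3-b>S2; S4-a>S5; S4-b>S6; S5-a>S7; S5-b>S6; S6-a>S4; S6-b>S6; S7-a>S7; S7-b>S7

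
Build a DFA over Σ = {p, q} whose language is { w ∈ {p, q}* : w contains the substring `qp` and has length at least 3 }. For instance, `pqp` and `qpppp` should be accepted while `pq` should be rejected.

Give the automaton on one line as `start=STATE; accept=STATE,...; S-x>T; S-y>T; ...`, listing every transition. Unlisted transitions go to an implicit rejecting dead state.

Handle the two conditions separately and then intersect. The first has 3 states tracking whether and how much of `qp` has been seen; the second has 5 states tracking the input length, saturating at 4. A product state is a pair (one from each), accepting exactly when both do. Minimizing collapses redundant product states.
With 6 states:
        p   q  
>  S0   S1  S2 
   S1   S1  S3 
   S2   S4  S3 
   S3   S5  S3 
   S4   S5  S5 
 * S5   S5  S5 
(> = start, * = accepting)

start=S0; accept=S5; S0-p>S1; S0-q>S2; S1-p>S1; S1-q>S3; S2-p>S4; S2-q>S3; S3-p>S5; S3-q>S3; S4-p>S5; S4-q>S5; S5-p>S5; S5-q>S5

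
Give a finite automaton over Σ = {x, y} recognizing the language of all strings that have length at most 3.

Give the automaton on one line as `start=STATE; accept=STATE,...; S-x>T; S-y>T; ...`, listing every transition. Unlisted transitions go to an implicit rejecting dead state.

Count input length up to 4: every symbol moves from S0 toward S4, which means 'more than 3' and absorbs. Accept from {S0, S1, S2, S3}.
5 states suffice.
        x   y  
>* S0   S1  S1 
 * S1   S2  S2 
 * S2   S3  S3 
 * S3   S4  S4 
   S4   S4  S4 
(> = start, * = accepting)

start=S0; accept=S0,S1,S2,S3; S0-x>S1; S0-y>S1; S1-x>S2; S1-y>S2; S2-x>S3; S2-y>S3; S3-x>S4; S3-y>S4; S4-x>S4; S4-y>S4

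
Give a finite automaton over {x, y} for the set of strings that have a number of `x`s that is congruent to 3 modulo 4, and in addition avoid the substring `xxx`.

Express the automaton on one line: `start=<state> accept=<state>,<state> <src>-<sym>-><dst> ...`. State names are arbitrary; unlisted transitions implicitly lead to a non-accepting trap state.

start=S0 accept=S7,S8,S10 S0-x->S1 S0-y->S0 S1-x->S2 S1-y->S3 S2-x->S4 S2-y->S5 S3-x->S6 S3-y->S3 S4-x->S4 S4-y->S4 S5-x->S7 S5-y->S5 S6-x->S8 S6-y->S5 S7-x->S9 S7-y->S10 S8-x->S4 S8-y->S10 S9-x->S4 S9-y->S0 S10-x->S11 S10-y->S10 S11-x->S12 S11-y->S0 S12-x->S4 S12-y->S3

Handle the two conditions separately and then intersect. The first has 4 states tracking the count of `x`s modulo 4; the second has 4 states tracking partial matches of the forbidden pattern `xxx`. A product state is a pair (one from each), accepting exactly when both do. Equivalent product states are then merged.
With 13 states:
          x    y  
>  S0     S1   S0 
   S1     S2   S3 
   S2     S4   S5 
   S3     S6   S3 
   S4     S4   S4 
   S5     S7   S5 
   S6     S8   S5 
 * S7     S9  S10 
 * S8     S4  S10 
   S9     S4   S0 
 * S10   S11  S10 
   S11   S12   S0 
   S12    S4   S3 
(> = start, * = accepting)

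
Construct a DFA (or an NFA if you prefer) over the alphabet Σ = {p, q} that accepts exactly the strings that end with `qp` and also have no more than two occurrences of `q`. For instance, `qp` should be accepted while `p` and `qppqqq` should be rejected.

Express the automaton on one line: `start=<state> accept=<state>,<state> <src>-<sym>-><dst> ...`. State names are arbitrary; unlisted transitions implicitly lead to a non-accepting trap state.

start=S0 accept=S2,S5 S0-p->S0 S0-q->S1 S1-p->S2 S1-q->S3 S2-p->S4 S2-q->S3 S3-p->S5 S3-q->S6 S4-p->S4 S4-q->S3 S5-p->S6 S5-q->S6 S6-p->S6 S6-q->S6

Build one automaton per condition and run them in lockstep. The first has 3 states tracking how much of the suffix `qp` has currently been matched; the second has 4 states tracking the count of `q`s, saturating at 3. A product state is a pair (one from each), accepting exactly when both do. After merging equivalent states the machine shrinks.
A 7-state machine:
        p   q  
>  S0   S0  S1 
   S1   S2  S3 
 * S2   S4  S3 
   S3   S5  S6 
   S4   S4  S3 
 * S5   S6  S6 
   S6   S6  S6 
(> = start, * = accepting)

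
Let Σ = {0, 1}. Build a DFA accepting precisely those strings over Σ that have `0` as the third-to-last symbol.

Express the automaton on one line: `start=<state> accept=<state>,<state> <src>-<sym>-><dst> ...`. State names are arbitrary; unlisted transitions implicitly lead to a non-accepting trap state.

Because acceptance depends on a position counted from the end, the machine has to buffer the most recent 3 symbols. Make each state the string of the last up-to-3 symbols read; on input `x` shift the window left and append `x`. Accept when the buffered window has length 3 and begins with `0`.
A 15-state machine:
          0    1  
>  q0     q1   q2 
   q1     q3   q4 
   q2     q5   q6 
   q3     q7   q8 
   q4     q9  q10 
   q5    q11  q12 
   q6    q13  q14 
 * q7     q7   q8 
 * q8     q9  q10 
 * q9    q11  q12 
 * q10   q13  q14 
   q11    q7   q8 
   q12    q9  q10 
   q13   q11  q12 
   q14   q13  q14 
(> = start, * = accepting)

start=q0 accept=q7,q8,q9,q10 q0-0->q1 q0-1->q2 q1-0->q3 q1-1->q4 q2-0->q5 q2-1->q6 q3-0->q7 q3-1->q8 q4-0->q9 q4-1->q10 q5-0->q11 q5-1->q12 q6-0->q13 q6-1->q14 q7-0->q7 q7-1->q8 q8-0->q9 q8-1->q10 q9-0->q11 q9-1->q12 q10-0->q13 q10-1->q14 q11-0->q7 q11-1->q8 q12-0->q9 q12-1->q10 q13-0->q11 q13-1->q12 q14-0->q13 q14-1->q14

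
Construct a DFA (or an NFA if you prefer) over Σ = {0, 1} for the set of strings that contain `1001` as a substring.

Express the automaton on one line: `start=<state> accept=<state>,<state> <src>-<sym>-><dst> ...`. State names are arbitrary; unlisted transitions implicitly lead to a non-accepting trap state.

States S0..S3 record the length of the longest prefix of `1001` that matches the current input suffix. Reaching S4 means `1001` has been seen, and we stay there forever. Accept from S4.
A 5-state machine:
        0   1  
>  S0   S0  S1 
   S1   S2  S1 
   S2   S3  S1 
   S3   S0  S4 
 * S4   S4  S4 
(> = start, * = accepting)

start=S0 accept=S4 S0-0->S0 S0-1->S1 S1-0->S2 S1-1->S1 S2-0->S3 S2-1->S1 S3-0->S0 S3-1->S4 S4-0->S4 S4-1->S4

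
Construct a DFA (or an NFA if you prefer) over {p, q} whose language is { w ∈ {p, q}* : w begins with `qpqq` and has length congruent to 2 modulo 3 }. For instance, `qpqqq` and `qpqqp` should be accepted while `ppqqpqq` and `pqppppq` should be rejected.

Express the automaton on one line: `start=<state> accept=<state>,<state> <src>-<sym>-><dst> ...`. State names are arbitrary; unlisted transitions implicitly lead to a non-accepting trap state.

Run two small machines in parallel and take their product. One (6 states) tracks whether the input so far still matches the prefix `qpqq`; the other (3 states) tracks the input length modulo 3. Each combined state is a pair, one component from each; accept when both components accept.
A 10-state machine:
       p  q 
>  A   B  C 
   B   D  D 
   C   E  D 
   D   F  F 
   E   F  G 
   F   B  B 
   G   B  H 
   H   I  I 
 * I   J  J 
   J   H  H 
(> = start, * = accepting)

start=A accept=I A-p->B A-q->C B-p->D B-q->D C-p->E C-q->D D-p->F D-q->F E-p->F E-q->G F-p->B F-q->B G-p->B G-q->H H-p->I H-q->I I-p->J I-q->J J-p->H J-q->H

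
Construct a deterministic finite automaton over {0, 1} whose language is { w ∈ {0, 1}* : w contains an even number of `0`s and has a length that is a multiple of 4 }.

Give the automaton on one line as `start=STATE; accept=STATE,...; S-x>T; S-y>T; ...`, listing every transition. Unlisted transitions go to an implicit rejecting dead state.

Handle the two conditions separately and then intersect. One (2 states) tracks the count of `0`s modulo 2; the other (4 states) tracks the input length modulo 4. Each combined state is a pair, one component from each; accept when both components accept.
8 states suffice.
        0   1  
>* q0   q1  q2 
   q1   q3  q4 
   q2   q4  q3 
   q3   q5  q6 
   q4   q6  q5 
   q5   q0  q7 
   q6   q7  q0 
   q7   q2  q1 
(> = start, * = accepting)

start=q0; accept=q0; q0-0>q1; q0-1>q2; q1-0>q3; q1-1>q4; q2-0>q4; q2-1>q3; q3-0>q5; q3-1>q6; q4-0>q6; q4-1>q5; q5-0>q0; q5-1>q7; q6-0>q7; q6-1>q0; q7-0>q2; q7-1>q1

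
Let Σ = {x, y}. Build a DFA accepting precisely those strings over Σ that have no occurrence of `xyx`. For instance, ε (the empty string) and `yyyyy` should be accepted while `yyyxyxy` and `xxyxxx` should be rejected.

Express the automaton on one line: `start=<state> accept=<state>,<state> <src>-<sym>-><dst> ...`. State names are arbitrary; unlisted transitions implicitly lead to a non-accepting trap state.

start=A accept=A,B,C A-x->B A-y->A B-x->B B-y->C C-x->D C-y->A D-x->D D-y->D

Track partial matches of the forbidden pattern `xyx`. State D is a dead state reached once `xyx` has occurred; every other state accepts. A means no part of `xyx` is currently matched.
4 states suffice.
       x  y 
>* A   B  A 
 * B   B  C 
 * C   D  A 
   D   D  D 
(> = start, * = accepting)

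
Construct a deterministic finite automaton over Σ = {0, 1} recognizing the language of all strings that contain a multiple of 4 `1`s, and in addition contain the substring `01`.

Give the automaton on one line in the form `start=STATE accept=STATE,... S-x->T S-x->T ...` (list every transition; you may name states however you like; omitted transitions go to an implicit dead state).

start=A accept=I A-0->B A-1->C B-0->B B-1->D C-0->D C-1->E D-0->D D-1->F E-0->F E-1->G F-0->F F-1->H G-0->H G-1->A H-0->H H-1->I I-0->I I-1->D

Handle the two conditions separately and then intersect. One (4 states) tracks the count of `1`s modulo 4; the other (3 states) tracks whether and how much of `01` has been seen. Each combined state is a pair, one component from each; accept when both components accept. Minimizing collapses redundant product states.
A 9-state machine:
       0  1 
>  A   B  C 
   B   B  D 
   C   D  E 
   D   D  F 
   E   F  G 
   F   F  H 
   G   H  A 
   H   H  I 
 * I   I  D 
(> = start, * = accepting)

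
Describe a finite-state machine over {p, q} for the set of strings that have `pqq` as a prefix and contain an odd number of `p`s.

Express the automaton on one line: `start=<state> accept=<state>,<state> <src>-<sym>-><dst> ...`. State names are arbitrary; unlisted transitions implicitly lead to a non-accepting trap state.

start=A accept=F A-p->B A-q->C B-p->C B-q->D C-p->E C-q->C D-p->C D-q->F E-p->C E-q->E F-p->G F-q->F G-p->F G-q->G

Handle the two conditions separately and then intersect. The first has 5 states tracking whether the input so far still matches the prefix `pqq`; the second has 2 states tracking the count of `p`s modulo 2. A product state is a pair (one from each), accepting exactly when both do.
With 7 states:
       p  q 
>  A   B  C 
   B   C  D 
   C   E  C 
   D   C  F 
   E   C  E 
 * F   G  F 
   G   F  G 
(> = start, * = accepting)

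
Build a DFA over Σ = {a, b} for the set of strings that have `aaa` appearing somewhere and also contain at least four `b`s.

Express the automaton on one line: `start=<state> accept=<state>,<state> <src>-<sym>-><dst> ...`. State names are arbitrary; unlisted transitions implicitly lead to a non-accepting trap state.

Run two small machines in parallel and take their product. The first has 4 states tracking whether and how much of `aaa` has been seen; the second has 6 states tracking the count of `b`s, saturating at 5. A product state is a pair (one from each), accepting exactly when both do. Equivalent product states are then merged.
With 20 states:
          a    b  
>  q0     q1   q2 
   q1     q3   q2 
   q2     q4   q5 
   q3     q6   q2 
   q4     q7   q5 
   q5     q8   q9 
   q6     q6  q10 
   q7    q10   q5 
   q8    q11   q9 
   q9    q12  q13 
   q10   q10  q14 
   q11   q14   q9 
   q12   q15  q13 
   q13   q16  q13 
   q14   q14  q17 
   q15   q17  q13 
   q16   q18  q13 
   q17   q17  q19 
   q18   q19  q13 
 * q19   q19  q19 
(> = start, * = accepting)

start=q0 accept=q19 q0-a->q1 q0-b->q2 q1-a->q3 q1-b->q2 q2-a->q4 q2-b->q5 q3-a->q6 q3-b->q2 q4-a->q7 q4-b->q5 q5-a->q8 q5-b->q9 q6-a->q6 q6-b->q10 q7-a->q10 q7-b->q5 q8-a->q11 q8-b->q9 q9-a->q12 q9-b->q13 q10-a->q10 q10-b->q14 q11-a->q14 q11-b->q9 q12-a->q15 q12-b->q13 q13-a->q16 q13-b->q13 q14-a->q14 q14-b->q17 q15-a->q17 q15-b->q13 q16-a->q18 q16-b->q13 q17-a->q17 q17-b->q19 q18-a->q19 q18-b->q13 q19-a->q19 q19-b->q19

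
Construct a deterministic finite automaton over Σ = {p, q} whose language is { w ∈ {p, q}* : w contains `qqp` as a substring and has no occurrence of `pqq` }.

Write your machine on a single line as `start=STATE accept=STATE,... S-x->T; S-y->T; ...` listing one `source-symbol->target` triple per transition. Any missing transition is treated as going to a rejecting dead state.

Build one automaton per condition and run them in lockstep. The first has 4 states tracking whether and how much of `qqp` has been seen; the second has 4 states tracking partial matches of the forbidden pattern `pqq`. A product state is a pair (one from each), accepting exactly when both do.
        p   q  
>  s0   s1  s2 
   s1   s1  s3 
   s2   s1  s4 
   s3   s1  s5 
   s4   s6  s4 
   s5   s7  s5 
 * s6   s6  s8 
   s7   s7  s7 
 * s8   s6  s7 
(> = start, * = accepting)

start=s0; accept=s6,s8; s0-p->s1; s0-q->s2; s1-p->s1; s1-q->s3; s2-p->s1; s2-q->s4; s3-p->s1; s3-q->s5; s4-p->s6; s4-q->s4; s5-p->s7; s5-q->s5; s6-p->s6; s6-q->s8; s7-p->s7; s7-q->s7; s8-p->s6; s8-q->s7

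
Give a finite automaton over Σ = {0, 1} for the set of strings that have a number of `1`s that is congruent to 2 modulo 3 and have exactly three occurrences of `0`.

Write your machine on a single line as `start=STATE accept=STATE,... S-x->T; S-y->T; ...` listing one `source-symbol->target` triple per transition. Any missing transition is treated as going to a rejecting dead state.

start=S0; accept=S13; S0-0->S1; S0-1->S2; S1-0->S3; S1-1->S4; S2-0->S4; S2-1->S5; S3-0->S6; S3-1->S7; S4-0->S7; S4-1->S8; S5-0->S8; S5-1->S0; S6-0->S9; S6-1->S10; S7-0->S10; S7-1->S11; S8-0->S11; S8-1->S1; S9-0->S9; S9-1->S12; S10-0->S12; S10-1->S13; S11-0->S13; S11-1->S3; S12-0->S12; S12-1->S14; S13-0->S14; S13-1->S6; S14-0->S14; S14-1->S9

Run two small machines in parallel and take their product. The first has 3 states tracking the count of `1`s modulo 3; the second has 5 states tracking the count of `0`s, saturating at 4. A product state is a pair (one from each), accepting exactly when both do.
With 15 states:
          0    1  
>  S0     S1   S2 
   S1     S3   S4 
   S2     S4   S5 
   S3     S6   S7 
   S4     S7   S8 
   S5     S8   S0 
   S6     S9  S10 
   S7    S10  S11 
   S8    S11   S1 
   S9     S9  S12 
   S10   S12  S13 
   S11   S13   S3 
   S12   S12  S14 
 * S13   S14   S6 
   S14   S14   S9 
(> = start, * = accepting)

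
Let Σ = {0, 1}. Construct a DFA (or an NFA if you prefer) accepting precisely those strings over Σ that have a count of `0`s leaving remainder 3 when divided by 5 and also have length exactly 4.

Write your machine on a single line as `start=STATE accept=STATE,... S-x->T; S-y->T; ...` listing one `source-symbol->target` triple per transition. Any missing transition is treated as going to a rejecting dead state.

Run two small machines in parallel and take their product. One (5 states) tracks the count of `0`s modulo 5; the other (6 states) tracks the input length, saturating at 5. Each combined state is a pair, one component from each; accept when both components accept.
          0    1  
>  q0     q1   q2 
   q1     q3   q4 
   q2     q4   q5 
   q3     q6   q7 
   q4     q7   q8 
   q5     q8   q9 
   q6    q10  q11 
   q7    q11  q12 
   q8    q12  q13 
   q9    q13  q14 
   q10   q15  q16 
 * q11   q16  q17 
   q12   q17  q18 
   q13   q18  q19 
   q14   q19  q15 
   q15   q19  q15 
   q16   q15  q16 
   q17   q16  q17 
   q18   q17  q18 
   q19   q18  q19 
(> = start, * = accepting)

start=q0; accept=q11; q0-0->q1; q0-1->q2; q1-0->q3; q1-1->q4; q2-0->q4; q2-1->q5; q3-0->q6; q3-1->q7; q4-0->q7; q4-1->q8; q5-0->q8; q5-1->q9; q6-0->q10; q6-1->q11; q7-0->q11; q7-1->q12; q8-0->q12; q8-1->q13; q9-0->q13; q9-1->q14; q10-0->q15; q10-1->q16; q11-0->q16; q11-1->q17; q12-0->q17; q12-1->q18; q13-0->q18; q13-1->q19; q14-0->q19; q14-1->q15; q15-0->q19; q15-1->q15; q16-0->q15; q16-1->q16; q17-0->q16; q17-1->q17; q18-0->q17; q18-1->q18; q19-0->q18; q19-1->q19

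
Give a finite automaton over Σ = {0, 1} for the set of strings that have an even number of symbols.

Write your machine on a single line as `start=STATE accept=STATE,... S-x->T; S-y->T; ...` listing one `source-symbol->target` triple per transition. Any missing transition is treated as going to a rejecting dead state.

Only the length mod 2 matters, so use a 2-cycle: from any state, every input symbol moves to the next state, wrapping S1 back to S0. Mark S0 accepting.
2 states suffice.
        0   1  
>* S0   S1  S1 
   S1   S0  S0 
(> = start, * = accepting)

start=S0; accept=S0; S0-0->S1; S0-1->S1; S1-0->S0; S1-1->S0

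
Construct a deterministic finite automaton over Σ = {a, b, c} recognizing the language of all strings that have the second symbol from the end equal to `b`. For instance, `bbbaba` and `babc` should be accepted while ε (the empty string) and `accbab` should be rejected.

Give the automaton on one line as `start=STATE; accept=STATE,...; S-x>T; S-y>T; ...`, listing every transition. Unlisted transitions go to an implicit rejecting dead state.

A DFA must remember the last 2 symbols (since which symbol is second-to-last isn't known until the input ends). Use one state per possible window of the last ≤2 symbols; accept from those whose window starts with `b`.
A 13-state machine:
          a    b    c  
>  s0     s1   s2   s3 
   s1     s4   s5   s6 
   s2     s7   s8   s9 
   s3    s10  s11  s12 
   s4     s4   s5   s6 
   s5     s7   s8   s9 
   s6    s10  s11  s12 
 * s7     s4   s5   s6 
 * s8     s7   s8   s9 
 * s9    s10  s11  s12 
   s10    s4   s5   s6 
   s11    s7   s8   s9 
   s12   s10  s11  s12 
(> = start, * = accepting)

start=s0; accept=s7,s8,s9; s0-a>s1; s0-b>s2; s0-c>s3; s1-a>s4; s1-b>s5; s1-c>s6; s2-a>s7; s2-b>s8; s2-c>s9; s3-a>s10; s3-b>s11; s3-c>s12; s4-a>s4; s4-b>s5; s4-c>s6; s5-a>s7; s5-b>s8; s5-c>s9; s6-a>s10; s6-b>s11; s6-c>s12; s7-a>s4; s7-b>s5; s7-c>s6; s8-a>s7; s8-b>s8; s8-c>s9; s9-a>s10; s9-b>s11; s9-c>s12; s10-a>s4; s10-b>s5; s10-c>s6; s11-a>s7; s11-b>s8; s11-c>s9; s12-a>s10; s12-b>s11; s12-c>s12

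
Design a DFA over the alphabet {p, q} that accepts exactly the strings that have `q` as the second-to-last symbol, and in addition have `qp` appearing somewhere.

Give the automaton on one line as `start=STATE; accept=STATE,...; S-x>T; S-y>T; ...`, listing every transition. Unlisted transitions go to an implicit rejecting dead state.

start=A; accept=C,F; A-p>A; A-q>B; B-p>C; B-q>B; C-p>D; C-q>E; D-p>D; D-q>E; E-p>C; E-q>F; F-p>C; F-q>F

Handle the two conditions separately and then intersect. The first has 7 states tracking the last 2 symbols read; the second has 3 states tracking whether and how much of `qp` has been seen. A product state is a pair (one from each), accepting exactly when both do. Minimizing collapses redundant product states.
       p  q 
>  A   A  B 
   B   C  B 
 * C   D  E 
   D   D  E 
   E   C  F 
 * F   C  F 
(> = start, * = accepting)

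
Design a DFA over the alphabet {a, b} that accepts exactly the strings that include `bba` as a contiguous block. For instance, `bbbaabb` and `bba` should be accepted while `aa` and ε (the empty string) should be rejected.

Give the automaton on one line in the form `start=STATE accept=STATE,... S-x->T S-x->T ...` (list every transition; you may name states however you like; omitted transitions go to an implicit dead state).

States q0..q2 record the length of the longest prefix of `bba` that matches the current input suffix. Reaching q3 means `bba` has been seen, and we stay there forever. Accept from q3.
A 4-state machine:
        a   b  
>  q0   q0  q1 
   q1   q0  q2 
   q2   q3  q2 
 * q3   q3  q3 
(> = start, * = accepting)

start=q0 accept=q3 q0-a->q0 q0-b->q1 q1-a->q0 q1-b->q2 q2-a->q3 q2-b->q2 q3-a->q3 q3-b->q3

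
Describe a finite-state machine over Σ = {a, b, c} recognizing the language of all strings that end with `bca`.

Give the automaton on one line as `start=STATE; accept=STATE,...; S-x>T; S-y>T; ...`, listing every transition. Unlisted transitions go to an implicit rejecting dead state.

start=s0; accept=s3; s0-a>s0; s0-b>s1; s0-c>s0; s1-a>s0; s1-b>s1; s1-c>s2; s2-a>s3; s2-b>s1; s2-c>s0; s3-a>s0; s3-b>s1; s3-c>s0

Let each state record the length of the longest suffix of the input read so far that is also a prefix of `bca`. s1 means the last symbol is `b`; s2 means the last 2 symbols are `bc`; s3 means the last 3 symbols are `bca`. Accept only at s3, where the string currently ends in `bca`.
        a   b   c  
>  s0   s0  s1  s0 
   s1   s0  s1  s2 
   s2   s3  s1  s0 
 * s3   s0  s1  s0 
(> = start, * = accepting)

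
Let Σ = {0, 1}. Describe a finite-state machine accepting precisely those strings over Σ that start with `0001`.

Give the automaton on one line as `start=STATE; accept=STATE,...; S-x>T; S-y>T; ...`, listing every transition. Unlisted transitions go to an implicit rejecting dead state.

Walk along `0001` while the input agrees: from S0 take `0` to S1, and so on. Any deviation drops to the rejecting sink S5. Once S4 is reached the prefix is confirmed and every continuation is accepted.
A 6-state machine:
        0   1  
>  S0   S1  S5 
   S1   S2  S5 
   S2   S3  S5 
   S3   S5  S4 
 * S4   S4  S4 
   S5   S5  S5 
(> = start, * = accepting)

start=S0; accept=S4; S0-0>S1; S0-1>S5; S1-0>S2; S1-1>S5; S2-0>S3; S2-1>S5; S3-0>S5; S3-1>S4; S4-0>S4; S4-1>S4; S5-0>S5; S5-1>S5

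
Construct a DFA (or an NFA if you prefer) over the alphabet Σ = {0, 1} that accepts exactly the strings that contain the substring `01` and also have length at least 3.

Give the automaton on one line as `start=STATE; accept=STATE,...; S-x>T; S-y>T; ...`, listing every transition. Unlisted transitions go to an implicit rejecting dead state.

Handle the two conditions separately and then intersect. The first has 3 states tracking whether and how much of `01` has been seen; the second has 5 states tracking the input length, saturating at 4. A product state is a pair (one from each), accepting exactly when both do. After merging equivalent states the machine shrinks.
        0   1  
>  s0   s1  s2 
   s1   s3  s4 
   s2   s3  s2 
   s3   s3  s5 
   s4   s5  s5 
 * s5   s5  s5 
(> = start, * = accepting)

start=s0; accept=s5; s0-0>s1; s0-1>s2; s1-0>s3; s1-1>s4; s2-0>s3; s2-1>s2; s3-0>s3; s3-1>s5; s4-0>s5; s4-1>s5; s5-0>s5; s5-1>s5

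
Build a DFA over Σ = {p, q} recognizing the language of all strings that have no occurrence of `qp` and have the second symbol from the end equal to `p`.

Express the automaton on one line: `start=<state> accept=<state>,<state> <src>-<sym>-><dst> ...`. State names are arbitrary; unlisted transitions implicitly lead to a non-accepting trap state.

Build one automaton per condition and run them in lockstep. One (3 states) tracks partial matches of the forbidden pattern `qp`; the other (7 states) tracks the last 2 symbols read. Each combined state is a pair, one component from each; accept when both components accept.
With 10 states:
        p   q  
>  s0   s1  s2 
   s1   s3  s4 
   s2   s5  s6 
 * s3   s3  s4 
 * s4   s5  s6 
   s5   s7  s8 
   s6   s5  s6 
   s7   s7  s8 
   s8   s5  s9 
   s9   s5  s9 
(> = start, * = accepting)

start=s0 accept=s3,s4 s0-p->s1 s0-q->s2 s1-p->s3 s1-q->s4 s2-p->s5 s2-q->s6 s3-p->s3 s3-q->s4 s4-p->s5 s4-q->s6 s5-p->s7 s5-q->s8 s6-p->s5 s6-q->s6 s7-p->s7 s7-q->s8 s8-p->s5 s8-q->s9 s9-p->s5 s9-q->s9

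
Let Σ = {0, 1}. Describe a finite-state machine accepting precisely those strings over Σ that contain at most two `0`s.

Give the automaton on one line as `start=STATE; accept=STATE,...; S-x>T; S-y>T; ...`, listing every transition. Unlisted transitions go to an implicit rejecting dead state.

Only the number of `0`s matters, and only up to 3. Make a chain s0 → s1 → s2 → s3 advanced by each `0` (with s3 absorbing); every other symbol self-loops. The accepting set is {s0, s1, s2}.
A 4-state machine:
        0   1  
>* s0   s1  s0 
 * s1   s2  s1 
 * s2   s3  s2 
   s3   s3  s3 
(> = start, * = accepting)

start=s0; accept=s0,s1,s2; s0-0>s1; s0-1>s0; s1-0>s2; s1-1>s1; s2-0>s3; s2-1>s2; s3-0>s3; s3-1>s3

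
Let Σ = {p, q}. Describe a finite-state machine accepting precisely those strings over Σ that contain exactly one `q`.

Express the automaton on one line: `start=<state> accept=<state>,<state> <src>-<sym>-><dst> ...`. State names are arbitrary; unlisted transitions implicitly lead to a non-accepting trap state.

start=A accept=B A-p->A A-q->B B-p->B B-q->C C-p->C C-q->C

Only the number of `q`s matters, and only up to 2. Make a chain A → B → C advanced by each `q` (with C absorbing); every other symbol self-loops. The accepting set is {B}.
With 3 states:
       p  q 
>  A   A  B 
 * B   B  C 
   C   C  C 
(> = start, * = accepting)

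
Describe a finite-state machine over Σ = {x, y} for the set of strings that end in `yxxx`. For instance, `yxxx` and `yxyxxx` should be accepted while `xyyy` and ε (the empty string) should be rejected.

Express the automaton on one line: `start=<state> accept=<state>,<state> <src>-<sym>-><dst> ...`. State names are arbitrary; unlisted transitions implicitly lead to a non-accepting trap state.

Let each state record the length of the longest suffix of the input read so far that is also a prefix of `yxxx`. s1 means the last symbol is `y`; s2 means the last 2 symbols are `yx`; s3 means the last 3 symbols are `yxx`; s4 means the last 4 symbols are `yxxx`. Accept only at s4, where the string currently ends in `yxxx`.
A 5-state machine:
        x   y  
>  s0   s0  s1 
   s1   s2  s1 
   s2   s3  s1 
   s3   s4  s1 
 * s4   s0  s1 
(> = start, * = accepting)

start=s0 accept=s4 s0-x->s0 s0-y->s1 s1-x->s2 s1-y->s1 s2-x->s3 s2-y->s1 s3-x->s4 s3-y->s1 s4-x->s0 s4-y->s1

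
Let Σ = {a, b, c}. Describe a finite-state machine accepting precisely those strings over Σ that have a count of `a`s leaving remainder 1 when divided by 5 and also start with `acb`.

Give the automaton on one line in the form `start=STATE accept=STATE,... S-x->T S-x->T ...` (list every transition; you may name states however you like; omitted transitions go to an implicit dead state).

Run two small machines in parallel and take their product. The first has 5 states tracking the count of `a`s modulo 5; the second has 5 states tracking whether the input so far still matches the prefix `acb`. A product state is a pair (one from each), accepting exactly when both do.
With 13 states:
          a    b    c  
>  q0     q1   q2   q2 
   q1     q3   q4   q5 
   q2     q4   q2   q2 
   q3     q6   q3   q3 
   q4     q3   q4   q4 
   q5     q3   q7   q4 
   q6     q8   q6   q6 
 * q7     q9   q7   q7 
   q8     q2   q8   q8 
   q9    q10   q9   q9 
   q10   q11  q10  q10 
   q11   q12  q11  q11 
   q12    q7  q12  q12 
(> = start, * = accepting)

start=q0 accept=q7 q0-a->q1 q0-b->q2 q0-c->q2 q1-a->q3 q1-b->q4 q1-c->q5 q2-a->q4 q2-b->q2 q2-c->q2 q3-a->q6 q3-b->q3 q3-c->q3 q4-a->q3 q4-b->q4 q4-c->q4 q5-a->q3 q5-b->q7 q5-c->q4 q6-a->q8 q6-b->q6 q6-c->q6 q7-a->q9 q7-b->q7 q7-c->q7 q8-a->q2 q8-b->q8 q8-c->q8 q9-a->q10 q9-b->q9 q9-c->q9 q10-a->q11 q10-b->q10 q10-c->q10 q11-a->q12 q11-b->q11 q11-c->q11 q12-a->q7 q12-b->q12 q12-c->q12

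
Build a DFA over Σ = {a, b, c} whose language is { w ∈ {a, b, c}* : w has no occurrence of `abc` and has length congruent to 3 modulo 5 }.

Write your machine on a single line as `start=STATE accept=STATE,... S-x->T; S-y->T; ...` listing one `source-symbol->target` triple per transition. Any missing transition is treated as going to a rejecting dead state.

Build one automaton per condition and run them in lockstep. The first has 4 states tracking partial matches of the forbidden pattern `abc`; the second has 5 states tracking the input length modulo 5. A product state is a pair (one from each), accepting exactly when both do.
A 20-state machine:
          a    b    c  
>  S0     S1   S2   S2 
   S1     S3   S4   S5 
   S2     S3   S5   S5 
   S3     S6   S7   S8 
   S4     S6   S8   S9 
   S5     S6   S8   S8 
 * S6    S10  S11  S12 
 * S7    S10  S12  S13 
 * S8    S10  S12  S12 
   S9    S13  S13  S13 
   S10   S14  S15   S0 
   S11   S14   S0  S16 
   S12   S14   S0   S0 
   S13   S16  S16  S16 
   S14    S1  S17   S2 
   S15    S1   S2  S18 
   S16   S18  S18  S18 
   S17    S3   S5  S19 
   S18   S19  S19  S19 
   S19    S9   S9   S9 
(> = start, * = accepting)

start=S0; accept=S6,S7,S8; S0-a->S1; S0-b->S2; S0-c->S2; S1-a->S3; S1-b->S4; S1-c->S5; S2-a->S3; S2-b->S5; S2-c->S5; S3-a->S6; S3-b->S7; S3-c->S8; S4-a->S6; S4-b->S8; S4-c->S9; S5-a->S6; S5-b->S8; S5-c->S8; S6-a->S10; S6-b->S11; S6-c->S12; S7-a->S10; S7-b->S12; S7-c->S13; S8-a->S10; S8-b->S12; S8-c->S12; S9-a->S13; S9-b->S13; S9-c->S13; S10-a->S14; S10-b->S15; S10-c->S0; S11-a->S14; S11-b->S0; S11-c->S16; S12-a->S14; S12-b->S0; S12-c->S0; S13-a->S16; S13-b->S16; S13-c->S16; S14-a->S1; S14-b->S17; S14-c->S2; S15-a->S1; S15-b->S2; S15-c->S18; S16-a->S18; S16-b->S18; S16-c->S18; S17-a->S3; S17-b->S5; S17-c->S19; S18-a->S19; S18-b->S19; S18-c->S19; S19-a->S9; S19-b->S9; S19-c->S9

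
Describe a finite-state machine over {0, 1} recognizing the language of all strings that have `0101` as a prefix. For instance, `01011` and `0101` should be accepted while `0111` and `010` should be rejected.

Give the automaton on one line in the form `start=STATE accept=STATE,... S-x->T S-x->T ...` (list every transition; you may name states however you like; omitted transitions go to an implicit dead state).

start=S0 accept=S4 S0-0->S1 S0-1->S5 S1-0->S5 S1-1->S2 S2-0->S3 S2-1->S5 S3-0->S5 S3-1->S4 S4-0->S4 S4-1->S4 S5-0->S5 S5-1->S5

Check the first 4 symbols one by one: S0 through S3 record how many have matched `0101` so far; any wrong symbol goes to the dead state S5. After all 4 match we enter the accepting sink S4.
A 6-state machine:
        0   1  
>  S0   S1  S5 
   S1   S5  S2 
   S2   S3  S5 
   S3   S5  S4 
 * S4   S4  S4 
   S5   S5  S5 
(> = start, * = accepting)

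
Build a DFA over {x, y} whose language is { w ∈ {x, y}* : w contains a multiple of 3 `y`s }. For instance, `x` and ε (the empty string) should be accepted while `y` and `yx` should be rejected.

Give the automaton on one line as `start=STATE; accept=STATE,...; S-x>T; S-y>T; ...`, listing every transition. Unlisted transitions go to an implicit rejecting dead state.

The only thing that matters is how many `y`s have appeared, reduced mod 3. Use one state per residue: q0 for 0, …, q2 for 2. Reading `y` moves to the next residue; anything else stays put. q0 is accepting.
A 3-state machine:
        x   y  
>* q0   q0  q1 
   q1   q1  q2 
   q2   q2  q0 
(> = start, * = accepting)

start=q0; accept=q0; q0-x>q0; q0-y>q1; q1-x>q1; q1-y>q2; q2-x>q2; q2-y>q0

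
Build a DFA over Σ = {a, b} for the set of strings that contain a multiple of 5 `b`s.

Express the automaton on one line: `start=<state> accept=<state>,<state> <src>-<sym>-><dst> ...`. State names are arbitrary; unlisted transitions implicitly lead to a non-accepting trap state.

start=q0 accept=q0 q0-a->q0 q0-b->q1 q1-a->q1 q1-b->q2 q2-a->q2 q2-b->q3 q3-a->q3 q3-b->q4 q4-a->q4 q4-b->q0

The only thing that matters is how many `b`s have appeared, reduced mod 5. Use one state per residue: q0 for 0, …, q4 for 4. Reading `b` moves to the next residue; anything else stays put. q0 is accepting.
With 5 states:
        a   b  
>* q0   q0  q1 
   q1   q1  q2 
   q2   q2  q3 
   q3   q3  q4 
   q4   q4  q0 
(> = start, * = accepting)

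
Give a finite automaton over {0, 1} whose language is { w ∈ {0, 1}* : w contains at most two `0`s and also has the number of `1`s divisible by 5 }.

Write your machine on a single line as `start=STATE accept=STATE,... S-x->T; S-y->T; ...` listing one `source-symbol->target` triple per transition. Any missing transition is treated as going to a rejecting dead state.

start=q0; accept=q0,q1,q3; q0-0->q1; q0-1->q2; q1-0->q3; q1-1->q4; q2-0->q4; q2-1->q5; q3-0->q6; q3-1->q7; q4-0->q7; q4-1->q8; q5-0->q8; q5-1->q9; q6-0->q6; q6-1->q6; q7-0->q6; q7-1->q10; q8-0->q10; q8-1->q11; q9-0->q11; q9-1->q12; q10-0->q6; q10-1->q13; q11-0->q13; q11-1->q14; q12-0->q14; q12-1->q0; q13-0->q6; q13-1->q15; q14-0->q15; q14-1->q1; q15-0->q6; q15-1->q3

Handle the two conditions separately and then intersect. One (4 states) tracks the count of `0`s, saturating at 3; the other (5 states) tracks the count of `1`s modulo 5. Each combined state is a pair, one component from each; accept when both components accept. After merging equivalent states the machine shrinks.
          0    1  
>* q0     q1   q2 
 * q1     q3   q4 
   q2     q4   q5 
 * q3     q6   q7 
   q4     q7   q8 
   q5     q8   q9 
   q6     q6   q6 
   q7     q6  q10 
   q8    q10  q11 
   q9    q11  q12 
   q10    q6  q13 
   q11   q13  q14 
   q12   q14   q0 
   q13    q6  q15 
   q14   q15   q1 
   q15    q6   q3 
(> = start, * = accepting)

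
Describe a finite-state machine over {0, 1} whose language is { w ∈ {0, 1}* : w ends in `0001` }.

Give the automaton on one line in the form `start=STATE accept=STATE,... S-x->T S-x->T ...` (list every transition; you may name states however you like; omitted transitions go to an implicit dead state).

Remember how much of `0001` the current input suffix matches. State S0 means no match yet; S1 means the last symbol is `0`; S2 means the last 2 symbols are `00`; S3 means the last 3 symbols are `000`; S4 means the last 4 symbols are `0001`. Only S4 accepts. On a mismatch, fall back to the longest proper suffix that is still a prefix of `0001`.
5 states suffice.
        0   1  
>  S0   S1  S0 
   S1   S2  S0 
   S2   S3  S0 
   S3   S3  S4 
 * S4   S1  S0 
(> = start, * = accepting)

start=S0 accept=S4 S0-0->S1 S0-1->S0 S1-0->S2 S1-1->S0 S2-0->S3 S2-1->S0 S3-0->S3 S3-1->S4 S4-0->S1 S4-1->S0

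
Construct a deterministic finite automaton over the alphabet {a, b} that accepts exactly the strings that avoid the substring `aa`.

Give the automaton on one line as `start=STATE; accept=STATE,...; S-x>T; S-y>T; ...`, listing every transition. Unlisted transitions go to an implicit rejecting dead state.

Track partial matches of the forbidden pattern `aa`. State S2 is a dead state reached once `aa` has occurred; every other state accepts. S0 means no part of `aa` is currently matched.
A 3-state machine:
        a   b  
>* S0   S1  S0 
 * S1   S2  S0 
   S2   S2  S2 
(> = start, * = accepting)

start=S0; accept=S0,S1; S0-a>S1; S0-b>S0; S1-a>S2; S1-b>S0; S2-a>S2; S2-b>S2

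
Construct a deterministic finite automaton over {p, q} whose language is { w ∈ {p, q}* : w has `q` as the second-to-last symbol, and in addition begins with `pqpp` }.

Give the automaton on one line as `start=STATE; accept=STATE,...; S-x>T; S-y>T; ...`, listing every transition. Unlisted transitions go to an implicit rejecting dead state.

start=A; accept=H,I; A-p>B; A-q>C; B-p>C; B-q>D; C-p>C; C-q>C; D-p>E; D-q>C; E-p>F; E-q>C; F-p>F; F-q>G; G-p>H; G-q>I; H-p>F; H-q>G; I-p>H; I-q>I

Run two small machines in parallel and take their product. One (7 states) tracks the last 2 symbols read; the other (6 states) tracks whether the input so far still matches the prefix `pqpp`. Each combined state is a pair, one component from each; accept when both components accept. After merging equivalent states the machine shrinks.
With 9 states:
       p  q 
>  A   B  C 
   B   C  D 
   C   C  C 
   D   E  C 
   E   F  C 
   F   F  G 
   G   H  I 
 * H   F  G 
 * I   H  I 
(> = start, * = accepting)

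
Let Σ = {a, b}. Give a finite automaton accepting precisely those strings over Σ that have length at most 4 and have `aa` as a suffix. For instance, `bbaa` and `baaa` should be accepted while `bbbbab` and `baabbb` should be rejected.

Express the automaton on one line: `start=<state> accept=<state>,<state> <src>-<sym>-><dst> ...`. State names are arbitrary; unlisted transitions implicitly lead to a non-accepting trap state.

Run two small machines in parallel and take their product. One (6 states) tracks the input length, saturating at 5; the other (3 states) tracks how much of the suffix `aa` has currently been matched. Each combined state is a pair, one component from each; accept when both components accept.
With 15 states:
          a    b  
>  S0     S1   S2 
   S1     S3   S4 
   S2     S5   S4 
 * S3     S6   S7 
   S4     S8   S7 
   S5     S6   S7 
 * S6     S9  S10 
   S7    S11  S10 
   S8     S9  S10 
 * S9    S12  S13 
   S10   S14  S13 
   S11   S12  S13 
   S12   S12  S13 
   S13   S14  S13 
   S14   S12  S13 
(> = start, * = accepting)

start=S0 accept=S3,S6,S9 S0-a->S1 S0-b->S2 S1-a->S3 S1-b->S4 S2-a->S5 S2-b->S4 S3-a->S6 S3-b->S7 S4-a->S8 S4-b->S7 S5-a->S6 S5-b->S7 S6-a->S9 S6-b->S10 S7-a->S11 S7-b->S10 S8-a->S9 S8-b->S10 S9-a->S12 S9-b->S13 S10-a->S14 S10-b->S13 S11-a->S12 S11-b->S13 S12-a->S12 S12-b->S13 S13-a->S14 S13-b->S13 S14-a->S12 S14-b->S13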